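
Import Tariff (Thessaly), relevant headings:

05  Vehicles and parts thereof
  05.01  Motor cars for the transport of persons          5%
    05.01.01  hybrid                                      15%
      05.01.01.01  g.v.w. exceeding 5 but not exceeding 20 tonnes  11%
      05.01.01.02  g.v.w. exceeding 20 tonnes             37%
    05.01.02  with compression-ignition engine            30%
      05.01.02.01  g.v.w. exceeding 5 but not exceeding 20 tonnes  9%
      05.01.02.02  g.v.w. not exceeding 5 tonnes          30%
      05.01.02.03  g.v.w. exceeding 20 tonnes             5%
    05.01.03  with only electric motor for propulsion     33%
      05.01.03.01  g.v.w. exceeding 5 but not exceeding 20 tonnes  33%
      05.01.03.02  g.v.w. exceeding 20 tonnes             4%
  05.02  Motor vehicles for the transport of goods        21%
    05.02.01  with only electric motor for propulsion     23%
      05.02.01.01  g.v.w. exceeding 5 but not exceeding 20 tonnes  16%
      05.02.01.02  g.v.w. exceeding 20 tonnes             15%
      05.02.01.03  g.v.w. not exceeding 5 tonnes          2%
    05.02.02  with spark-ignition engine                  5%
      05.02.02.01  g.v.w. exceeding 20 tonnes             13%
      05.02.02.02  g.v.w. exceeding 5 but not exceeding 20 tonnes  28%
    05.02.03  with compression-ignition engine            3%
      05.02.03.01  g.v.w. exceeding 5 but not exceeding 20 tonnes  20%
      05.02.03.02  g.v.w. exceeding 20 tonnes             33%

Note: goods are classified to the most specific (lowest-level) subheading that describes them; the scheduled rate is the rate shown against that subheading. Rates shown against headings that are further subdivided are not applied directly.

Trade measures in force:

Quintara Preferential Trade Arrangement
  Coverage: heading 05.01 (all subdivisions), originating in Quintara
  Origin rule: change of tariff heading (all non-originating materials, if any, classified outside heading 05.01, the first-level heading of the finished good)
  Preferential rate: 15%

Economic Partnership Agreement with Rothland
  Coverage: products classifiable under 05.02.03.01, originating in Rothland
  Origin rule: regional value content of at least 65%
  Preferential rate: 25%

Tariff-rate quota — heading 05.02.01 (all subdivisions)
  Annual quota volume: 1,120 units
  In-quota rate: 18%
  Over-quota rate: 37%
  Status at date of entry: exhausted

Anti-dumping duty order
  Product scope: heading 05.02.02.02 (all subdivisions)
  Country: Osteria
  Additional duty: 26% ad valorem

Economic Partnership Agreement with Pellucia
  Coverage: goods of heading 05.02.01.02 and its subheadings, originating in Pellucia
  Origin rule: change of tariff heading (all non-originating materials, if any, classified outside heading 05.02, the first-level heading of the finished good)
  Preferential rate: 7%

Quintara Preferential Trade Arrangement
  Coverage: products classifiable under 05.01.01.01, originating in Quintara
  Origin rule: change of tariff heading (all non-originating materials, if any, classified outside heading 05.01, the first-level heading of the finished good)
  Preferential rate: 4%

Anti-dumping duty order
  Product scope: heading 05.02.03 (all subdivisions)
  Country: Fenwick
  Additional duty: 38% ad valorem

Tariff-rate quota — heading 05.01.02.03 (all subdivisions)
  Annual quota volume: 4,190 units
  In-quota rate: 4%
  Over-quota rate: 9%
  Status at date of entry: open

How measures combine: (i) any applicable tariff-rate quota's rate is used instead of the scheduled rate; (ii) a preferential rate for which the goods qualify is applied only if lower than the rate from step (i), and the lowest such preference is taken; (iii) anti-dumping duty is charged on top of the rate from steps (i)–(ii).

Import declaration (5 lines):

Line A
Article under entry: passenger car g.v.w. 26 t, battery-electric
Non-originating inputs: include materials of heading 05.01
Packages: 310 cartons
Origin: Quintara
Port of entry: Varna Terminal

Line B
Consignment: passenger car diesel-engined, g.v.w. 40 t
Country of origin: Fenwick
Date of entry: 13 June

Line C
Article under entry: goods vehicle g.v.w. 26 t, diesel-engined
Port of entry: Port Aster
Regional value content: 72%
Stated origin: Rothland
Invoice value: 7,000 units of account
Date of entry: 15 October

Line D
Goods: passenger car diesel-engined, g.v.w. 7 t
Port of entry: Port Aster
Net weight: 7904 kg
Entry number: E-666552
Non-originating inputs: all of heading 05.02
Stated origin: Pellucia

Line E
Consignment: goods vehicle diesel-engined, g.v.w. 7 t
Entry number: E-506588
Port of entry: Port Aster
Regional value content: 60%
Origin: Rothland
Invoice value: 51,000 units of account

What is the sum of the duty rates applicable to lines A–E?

Line A: passenger car → 05.01; battery-electric → 05.01.03; g.v.w. 26 t → 05.01.03.02. Scheduled 4%. Quintara agreement on 05.01: CTH not met; Quintara agreement on 05.01.01.01: 05.01.03.02 not covered. → 4%.
Line B: passenger car → 05.01; diesel-engined → 05.01.02; g.v.w. 40 t → 05.01.02.03. Scheduled 5%. quota on 05.01.02.03 open → in-quota 4%. → 4%.
Line C: goods vehicle → 05.02; diesel-engined → 05.02.03; g.v.w. 26 t → 05.02.03.02. Scheduled 33%. Rothland agreement on 05.02.03.01: 05.02.03.02 not covered. → 33%.
Line D: passenger car → 05.01; diesel-engined → 05.01.02; g.v.w. 7 t → 05.01.02.01. Scheduled 9%. Pellucia agreement on 05.02.01.02: 05.01.02.01 not covered. → 9%.
Line E: goods vehicle → 05.02; diesel-engined → 05.02.03; g.v.w. 7 t → 05.02.03.01. Scheduled 20%. Rothland agreement on 05.02.03.01: RVC < 65%. → 20%.
Sum: 4% + 4% + 33% + 9% + 20% = 70%.

70%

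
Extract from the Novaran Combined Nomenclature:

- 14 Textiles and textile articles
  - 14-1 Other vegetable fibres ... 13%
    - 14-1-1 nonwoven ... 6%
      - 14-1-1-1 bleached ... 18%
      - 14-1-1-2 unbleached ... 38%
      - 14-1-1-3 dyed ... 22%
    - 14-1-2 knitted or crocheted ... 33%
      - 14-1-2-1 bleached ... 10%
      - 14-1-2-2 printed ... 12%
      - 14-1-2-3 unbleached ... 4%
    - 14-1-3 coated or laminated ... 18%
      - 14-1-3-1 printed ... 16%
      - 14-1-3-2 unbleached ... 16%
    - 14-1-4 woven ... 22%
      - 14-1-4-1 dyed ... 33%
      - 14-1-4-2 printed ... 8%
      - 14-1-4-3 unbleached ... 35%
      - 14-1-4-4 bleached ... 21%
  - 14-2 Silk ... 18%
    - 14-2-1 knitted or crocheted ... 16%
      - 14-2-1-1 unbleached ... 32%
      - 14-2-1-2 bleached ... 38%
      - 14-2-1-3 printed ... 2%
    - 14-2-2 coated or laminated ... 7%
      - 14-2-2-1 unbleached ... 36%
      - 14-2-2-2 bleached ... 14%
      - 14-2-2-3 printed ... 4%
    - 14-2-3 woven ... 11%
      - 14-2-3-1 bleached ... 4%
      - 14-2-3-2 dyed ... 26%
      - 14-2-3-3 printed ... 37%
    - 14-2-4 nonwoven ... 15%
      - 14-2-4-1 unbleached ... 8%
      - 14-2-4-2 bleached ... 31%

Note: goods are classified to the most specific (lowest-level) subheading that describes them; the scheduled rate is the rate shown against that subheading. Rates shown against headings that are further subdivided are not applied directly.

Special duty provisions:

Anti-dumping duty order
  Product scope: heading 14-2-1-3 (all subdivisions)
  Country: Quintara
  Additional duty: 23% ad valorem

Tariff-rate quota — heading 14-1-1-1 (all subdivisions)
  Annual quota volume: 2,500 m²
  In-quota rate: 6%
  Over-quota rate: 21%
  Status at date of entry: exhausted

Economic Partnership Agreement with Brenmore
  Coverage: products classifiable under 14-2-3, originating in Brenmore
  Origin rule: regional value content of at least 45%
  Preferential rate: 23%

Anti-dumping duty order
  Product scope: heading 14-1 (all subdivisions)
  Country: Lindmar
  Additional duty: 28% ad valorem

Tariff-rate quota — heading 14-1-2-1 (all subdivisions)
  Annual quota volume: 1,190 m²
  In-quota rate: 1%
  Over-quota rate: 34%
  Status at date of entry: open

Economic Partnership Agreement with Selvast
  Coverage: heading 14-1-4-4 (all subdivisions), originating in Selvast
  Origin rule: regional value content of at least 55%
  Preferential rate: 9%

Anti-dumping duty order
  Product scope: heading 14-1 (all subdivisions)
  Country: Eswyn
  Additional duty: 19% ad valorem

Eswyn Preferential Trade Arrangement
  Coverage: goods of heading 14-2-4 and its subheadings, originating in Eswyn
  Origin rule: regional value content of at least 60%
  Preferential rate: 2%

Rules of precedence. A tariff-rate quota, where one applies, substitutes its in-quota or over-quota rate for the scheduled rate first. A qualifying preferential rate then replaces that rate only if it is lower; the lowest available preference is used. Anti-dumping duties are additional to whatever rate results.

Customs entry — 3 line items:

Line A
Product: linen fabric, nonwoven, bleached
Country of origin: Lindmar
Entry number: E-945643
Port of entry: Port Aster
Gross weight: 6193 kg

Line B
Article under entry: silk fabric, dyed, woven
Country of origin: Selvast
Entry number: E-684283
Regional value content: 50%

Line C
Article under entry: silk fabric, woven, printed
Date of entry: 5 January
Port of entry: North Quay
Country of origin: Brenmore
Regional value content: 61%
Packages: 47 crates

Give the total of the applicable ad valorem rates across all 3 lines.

98%

Line A: linen → 14-1; nonwoven → 14-1-1; bleached → 14-1-1-1. Scheduled 18%. quota on 14-1-1-1 exhausted → over-quota 21%; anti-dumping (Lindmar, 14-1): +28%; total 21% + 28% = 49%. → 49%.
Line B: silk → 14-2; woven → 14-2-3; dyed → 14-2-3-2. Scheduled 26%. Selvast agreement on 14-1-4-4: 14-2-3-2 not covered. → 26%.
Line C: silk → 14-2; woven → 14-2-3; printed → 14-2-3-3. Scheduled 37%. Brenmore agreement on 14-2-3: RVC ≥ 45% → 23% available; preferential 23%. → 23%.
Sum: 49% + 26% + 23% = 98%.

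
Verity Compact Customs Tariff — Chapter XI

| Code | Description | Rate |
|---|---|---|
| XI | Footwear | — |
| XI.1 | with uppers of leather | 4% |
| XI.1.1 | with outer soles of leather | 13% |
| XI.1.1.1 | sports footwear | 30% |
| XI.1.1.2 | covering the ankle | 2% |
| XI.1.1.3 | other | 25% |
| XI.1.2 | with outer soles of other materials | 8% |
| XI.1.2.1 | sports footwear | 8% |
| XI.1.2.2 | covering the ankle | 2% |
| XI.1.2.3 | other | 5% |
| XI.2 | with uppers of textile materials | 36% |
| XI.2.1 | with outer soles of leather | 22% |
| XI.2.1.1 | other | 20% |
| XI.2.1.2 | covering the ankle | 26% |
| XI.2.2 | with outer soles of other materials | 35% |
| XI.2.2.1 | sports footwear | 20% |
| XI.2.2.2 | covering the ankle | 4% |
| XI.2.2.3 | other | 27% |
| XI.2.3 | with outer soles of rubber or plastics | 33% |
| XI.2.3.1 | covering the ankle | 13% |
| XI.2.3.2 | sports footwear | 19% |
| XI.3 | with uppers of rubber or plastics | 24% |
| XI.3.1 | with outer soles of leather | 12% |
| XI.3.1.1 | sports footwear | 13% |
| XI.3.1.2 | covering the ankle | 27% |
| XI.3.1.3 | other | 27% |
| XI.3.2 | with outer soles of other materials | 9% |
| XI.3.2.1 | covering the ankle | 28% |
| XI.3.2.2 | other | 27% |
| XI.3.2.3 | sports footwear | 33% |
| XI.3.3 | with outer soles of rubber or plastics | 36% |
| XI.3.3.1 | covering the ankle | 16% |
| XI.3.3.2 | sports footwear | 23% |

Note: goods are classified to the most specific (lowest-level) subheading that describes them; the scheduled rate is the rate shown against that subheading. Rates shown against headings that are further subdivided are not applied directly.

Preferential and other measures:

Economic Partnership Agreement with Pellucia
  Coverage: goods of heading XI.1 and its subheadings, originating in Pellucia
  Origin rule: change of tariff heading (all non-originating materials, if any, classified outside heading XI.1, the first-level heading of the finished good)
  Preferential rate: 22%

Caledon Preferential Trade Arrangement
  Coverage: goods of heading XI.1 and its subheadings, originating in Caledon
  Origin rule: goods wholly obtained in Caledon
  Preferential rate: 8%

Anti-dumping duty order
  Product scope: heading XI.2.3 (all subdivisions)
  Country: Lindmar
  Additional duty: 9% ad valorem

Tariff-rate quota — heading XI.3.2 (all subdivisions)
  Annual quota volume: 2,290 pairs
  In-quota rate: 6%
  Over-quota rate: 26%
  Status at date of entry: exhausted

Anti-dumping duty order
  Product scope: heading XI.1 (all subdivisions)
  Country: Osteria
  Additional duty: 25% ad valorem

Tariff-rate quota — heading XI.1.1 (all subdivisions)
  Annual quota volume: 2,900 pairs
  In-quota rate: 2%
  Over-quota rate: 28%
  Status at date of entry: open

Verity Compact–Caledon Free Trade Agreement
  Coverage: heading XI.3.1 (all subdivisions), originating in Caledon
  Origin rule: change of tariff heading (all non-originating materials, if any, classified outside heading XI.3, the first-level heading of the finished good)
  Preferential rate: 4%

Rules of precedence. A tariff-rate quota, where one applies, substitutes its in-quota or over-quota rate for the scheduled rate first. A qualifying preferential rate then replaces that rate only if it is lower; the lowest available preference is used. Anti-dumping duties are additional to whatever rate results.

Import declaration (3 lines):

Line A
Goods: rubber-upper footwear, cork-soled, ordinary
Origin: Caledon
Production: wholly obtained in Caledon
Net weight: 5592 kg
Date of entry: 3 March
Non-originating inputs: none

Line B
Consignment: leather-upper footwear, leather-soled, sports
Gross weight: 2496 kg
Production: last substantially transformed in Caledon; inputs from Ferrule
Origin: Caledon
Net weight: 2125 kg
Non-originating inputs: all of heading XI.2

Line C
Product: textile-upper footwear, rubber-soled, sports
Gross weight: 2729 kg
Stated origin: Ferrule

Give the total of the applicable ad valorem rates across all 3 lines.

Line A: rubber-upper → XI.3; cork-soled → XI.3.2; ordinary → XI.3.2.2. Scheduled 27%. quota on XI.3.2 exhausted → over-quota 26%; Caledon agreement on XI.1: XI.3.2.2 not covered; Caledon agreement on XI.3.1: XI.3.2.2 not covered. → 26%.
Line B: leather-upper → XI.1; leather-soled → XI.1.1; sports → XI.1.1.1. Scheduled 30%. quota on XI.1.1 open → in-quota 2%; Caledon agreement on XI.1: not wholly obtained; Caledon agreement on XI.3.1: XI.1.1.1 not covered. → 2%.
Line C: textile-upper → XI.2; rubber-soled → XI.2.3; sports → XI.2.3.2. Scheduled 19%. No special measure applies. → 19%.
Sum: 26% + 2% + 19% = 47%.

47%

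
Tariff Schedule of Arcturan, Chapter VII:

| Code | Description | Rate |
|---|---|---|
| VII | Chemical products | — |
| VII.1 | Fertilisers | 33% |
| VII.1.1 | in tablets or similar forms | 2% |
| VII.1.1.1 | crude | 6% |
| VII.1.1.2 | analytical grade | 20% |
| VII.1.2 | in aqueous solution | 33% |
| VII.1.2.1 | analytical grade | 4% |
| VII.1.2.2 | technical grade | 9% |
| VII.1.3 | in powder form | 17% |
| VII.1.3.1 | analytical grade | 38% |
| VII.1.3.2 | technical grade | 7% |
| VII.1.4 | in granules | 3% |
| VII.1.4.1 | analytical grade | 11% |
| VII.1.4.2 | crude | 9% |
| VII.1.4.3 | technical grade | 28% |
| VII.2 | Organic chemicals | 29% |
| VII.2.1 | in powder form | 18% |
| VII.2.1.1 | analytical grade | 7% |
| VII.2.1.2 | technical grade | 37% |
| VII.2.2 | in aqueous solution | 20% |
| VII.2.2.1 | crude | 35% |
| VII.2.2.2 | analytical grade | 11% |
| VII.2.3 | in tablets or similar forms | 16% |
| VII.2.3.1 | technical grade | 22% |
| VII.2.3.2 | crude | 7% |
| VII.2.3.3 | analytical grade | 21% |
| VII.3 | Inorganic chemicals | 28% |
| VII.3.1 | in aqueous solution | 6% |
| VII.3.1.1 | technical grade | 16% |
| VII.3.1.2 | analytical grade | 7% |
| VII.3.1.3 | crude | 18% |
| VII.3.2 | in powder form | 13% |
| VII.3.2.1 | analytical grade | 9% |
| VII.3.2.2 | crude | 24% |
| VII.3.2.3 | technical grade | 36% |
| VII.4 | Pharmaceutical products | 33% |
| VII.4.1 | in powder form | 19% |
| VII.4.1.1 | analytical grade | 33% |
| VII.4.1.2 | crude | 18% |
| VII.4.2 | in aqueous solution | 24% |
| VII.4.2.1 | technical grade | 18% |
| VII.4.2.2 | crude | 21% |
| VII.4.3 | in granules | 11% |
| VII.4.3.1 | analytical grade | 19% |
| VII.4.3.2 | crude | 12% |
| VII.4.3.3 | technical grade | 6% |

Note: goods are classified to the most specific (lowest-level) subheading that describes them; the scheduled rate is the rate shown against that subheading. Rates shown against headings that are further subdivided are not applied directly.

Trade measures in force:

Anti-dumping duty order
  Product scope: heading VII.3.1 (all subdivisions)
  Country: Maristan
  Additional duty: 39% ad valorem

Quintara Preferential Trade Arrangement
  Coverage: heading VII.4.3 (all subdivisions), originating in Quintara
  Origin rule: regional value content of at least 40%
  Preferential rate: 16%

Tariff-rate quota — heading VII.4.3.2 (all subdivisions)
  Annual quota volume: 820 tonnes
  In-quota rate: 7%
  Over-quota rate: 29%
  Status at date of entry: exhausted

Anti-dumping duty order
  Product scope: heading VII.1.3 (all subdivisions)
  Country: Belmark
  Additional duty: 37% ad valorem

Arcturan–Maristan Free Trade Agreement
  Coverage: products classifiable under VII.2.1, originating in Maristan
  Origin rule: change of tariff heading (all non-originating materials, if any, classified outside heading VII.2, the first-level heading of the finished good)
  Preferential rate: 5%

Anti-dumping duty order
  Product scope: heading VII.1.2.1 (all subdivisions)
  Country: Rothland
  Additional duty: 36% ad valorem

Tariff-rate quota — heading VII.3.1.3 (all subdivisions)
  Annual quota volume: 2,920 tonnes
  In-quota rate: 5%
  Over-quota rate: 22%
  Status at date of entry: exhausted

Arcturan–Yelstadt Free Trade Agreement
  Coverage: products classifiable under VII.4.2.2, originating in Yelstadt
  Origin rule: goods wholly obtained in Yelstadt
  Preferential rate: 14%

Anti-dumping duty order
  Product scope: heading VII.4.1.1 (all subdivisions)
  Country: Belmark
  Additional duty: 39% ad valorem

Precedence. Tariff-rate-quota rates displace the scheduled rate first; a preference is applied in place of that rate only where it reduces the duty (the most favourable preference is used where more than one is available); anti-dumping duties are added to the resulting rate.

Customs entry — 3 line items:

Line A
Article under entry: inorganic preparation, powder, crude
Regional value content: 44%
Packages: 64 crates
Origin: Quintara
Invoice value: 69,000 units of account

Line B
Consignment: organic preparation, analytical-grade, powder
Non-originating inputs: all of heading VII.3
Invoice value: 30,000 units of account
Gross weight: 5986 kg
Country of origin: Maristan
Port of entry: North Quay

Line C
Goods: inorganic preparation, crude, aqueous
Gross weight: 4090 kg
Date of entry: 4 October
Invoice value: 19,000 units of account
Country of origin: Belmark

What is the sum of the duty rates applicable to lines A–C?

Line A: inorganic → VII.3; powder → VII.3.2; crude → VII.3.2.2. Scheduled 24%. Quintara agreement on VII.4.3: VII.3.2.2 not covered. → 24%.
Line B: organic → VII.2; powder → VII.2.1; analytical-grade → VII.2.1.1. Scheduled 7%. Maristan agreement on VII.2.1: CTH met → 5% available; preferential 5%. → 5%.
Line C: inorganic → VII.3; aqueous → VII.3.1; crude → VII.3.1.3. Scheduled 18%. quota on VII.3.1.3 exhausted → over-quota 22%. → 22%.
Sum: 24% + 5% + 22% = 51%.

51%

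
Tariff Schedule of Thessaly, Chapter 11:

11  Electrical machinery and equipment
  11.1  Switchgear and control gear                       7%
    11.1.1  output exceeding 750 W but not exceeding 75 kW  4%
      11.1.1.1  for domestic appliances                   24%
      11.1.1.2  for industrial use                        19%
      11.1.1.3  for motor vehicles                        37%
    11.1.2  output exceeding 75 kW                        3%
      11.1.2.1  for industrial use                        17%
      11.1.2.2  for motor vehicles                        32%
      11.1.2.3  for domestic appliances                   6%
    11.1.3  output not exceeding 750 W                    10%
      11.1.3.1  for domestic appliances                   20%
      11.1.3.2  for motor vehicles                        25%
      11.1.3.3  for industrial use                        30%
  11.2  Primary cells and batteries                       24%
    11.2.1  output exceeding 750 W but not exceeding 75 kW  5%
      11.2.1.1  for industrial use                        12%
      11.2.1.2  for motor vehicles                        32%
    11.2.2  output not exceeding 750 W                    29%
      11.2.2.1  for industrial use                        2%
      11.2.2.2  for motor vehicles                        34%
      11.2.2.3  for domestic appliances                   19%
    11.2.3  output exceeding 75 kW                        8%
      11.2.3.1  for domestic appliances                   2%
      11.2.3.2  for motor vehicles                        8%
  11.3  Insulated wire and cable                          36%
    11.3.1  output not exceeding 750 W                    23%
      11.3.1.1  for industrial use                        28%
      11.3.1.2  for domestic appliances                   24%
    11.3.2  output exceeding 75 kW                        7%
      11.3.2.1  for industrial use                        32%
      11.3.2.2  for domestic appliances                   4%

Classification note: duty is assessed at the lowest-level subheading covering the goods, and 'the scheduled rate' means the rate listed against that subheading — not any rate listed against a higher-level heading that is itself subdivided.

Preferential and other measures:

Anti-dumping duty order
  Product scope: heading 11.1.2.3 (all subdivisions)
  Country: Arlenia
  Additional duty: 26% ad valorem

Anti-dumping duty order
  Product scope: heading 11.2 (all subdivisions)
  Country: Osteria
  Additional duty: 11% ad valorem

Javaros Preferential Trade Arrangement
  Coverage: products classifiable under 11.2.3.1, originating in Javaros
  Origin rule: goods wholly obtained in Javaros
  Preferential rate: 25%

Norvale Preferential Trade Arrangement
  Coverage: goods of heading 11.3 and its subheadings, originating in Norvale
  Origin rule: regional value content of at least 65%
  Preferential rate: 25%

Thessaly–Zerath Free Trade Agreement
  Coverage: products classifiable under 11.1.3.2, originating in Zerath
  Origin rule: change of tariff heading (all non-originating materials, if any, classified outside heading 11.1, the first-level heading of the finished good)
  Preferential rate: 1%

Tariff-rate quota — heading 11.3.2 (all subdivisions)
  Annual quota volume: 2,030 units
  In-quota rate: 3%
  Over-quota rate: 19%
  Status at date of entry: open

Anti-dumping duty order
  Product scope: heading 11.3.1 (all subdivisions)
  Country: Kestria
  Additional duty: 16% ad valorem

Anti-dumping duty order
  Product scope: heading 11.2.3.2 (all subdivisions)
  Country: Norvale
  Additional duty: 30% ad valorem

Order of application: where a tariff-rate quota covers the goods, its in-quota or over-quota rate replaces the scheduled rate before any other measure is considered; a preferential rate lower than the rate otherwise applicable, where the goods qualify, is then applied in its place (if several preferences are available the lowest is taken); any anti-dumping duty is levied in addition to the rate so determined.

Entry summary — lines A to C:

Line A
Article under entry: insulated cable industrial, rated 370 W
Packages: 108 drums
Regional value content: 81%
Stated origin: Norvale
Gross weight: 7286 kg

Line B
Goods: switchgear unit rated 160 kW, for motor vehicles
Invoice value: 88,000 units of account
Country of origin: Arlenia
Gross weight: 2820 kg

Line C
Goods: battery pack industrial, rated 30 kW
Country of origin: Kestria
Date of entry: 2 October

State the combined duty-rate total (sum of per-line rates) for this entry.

69%

Line A: insulated cable → 11.3; rated 370 W → 11.3.1; industrial → 11.3.1.1. Scheduled 28%. Norvale agreement on 11.3: RVC ≥ 65% → 25% available; preferential 25%. → 25%.
Line B: switchgear unit → 11.1; rated 160 kW → 11.1.2; for motor vehicles → 11.1.2.2. Scheduled 32%. No special measure applies. → 32%.
Line C: battery pack → 11.2; rated 30 kW → 11.2.1; industrial → 11.2.1.1. Scheduled 12%. No special measure applies. → 12%.
Sum: 25% + 32% + 12% = 69%.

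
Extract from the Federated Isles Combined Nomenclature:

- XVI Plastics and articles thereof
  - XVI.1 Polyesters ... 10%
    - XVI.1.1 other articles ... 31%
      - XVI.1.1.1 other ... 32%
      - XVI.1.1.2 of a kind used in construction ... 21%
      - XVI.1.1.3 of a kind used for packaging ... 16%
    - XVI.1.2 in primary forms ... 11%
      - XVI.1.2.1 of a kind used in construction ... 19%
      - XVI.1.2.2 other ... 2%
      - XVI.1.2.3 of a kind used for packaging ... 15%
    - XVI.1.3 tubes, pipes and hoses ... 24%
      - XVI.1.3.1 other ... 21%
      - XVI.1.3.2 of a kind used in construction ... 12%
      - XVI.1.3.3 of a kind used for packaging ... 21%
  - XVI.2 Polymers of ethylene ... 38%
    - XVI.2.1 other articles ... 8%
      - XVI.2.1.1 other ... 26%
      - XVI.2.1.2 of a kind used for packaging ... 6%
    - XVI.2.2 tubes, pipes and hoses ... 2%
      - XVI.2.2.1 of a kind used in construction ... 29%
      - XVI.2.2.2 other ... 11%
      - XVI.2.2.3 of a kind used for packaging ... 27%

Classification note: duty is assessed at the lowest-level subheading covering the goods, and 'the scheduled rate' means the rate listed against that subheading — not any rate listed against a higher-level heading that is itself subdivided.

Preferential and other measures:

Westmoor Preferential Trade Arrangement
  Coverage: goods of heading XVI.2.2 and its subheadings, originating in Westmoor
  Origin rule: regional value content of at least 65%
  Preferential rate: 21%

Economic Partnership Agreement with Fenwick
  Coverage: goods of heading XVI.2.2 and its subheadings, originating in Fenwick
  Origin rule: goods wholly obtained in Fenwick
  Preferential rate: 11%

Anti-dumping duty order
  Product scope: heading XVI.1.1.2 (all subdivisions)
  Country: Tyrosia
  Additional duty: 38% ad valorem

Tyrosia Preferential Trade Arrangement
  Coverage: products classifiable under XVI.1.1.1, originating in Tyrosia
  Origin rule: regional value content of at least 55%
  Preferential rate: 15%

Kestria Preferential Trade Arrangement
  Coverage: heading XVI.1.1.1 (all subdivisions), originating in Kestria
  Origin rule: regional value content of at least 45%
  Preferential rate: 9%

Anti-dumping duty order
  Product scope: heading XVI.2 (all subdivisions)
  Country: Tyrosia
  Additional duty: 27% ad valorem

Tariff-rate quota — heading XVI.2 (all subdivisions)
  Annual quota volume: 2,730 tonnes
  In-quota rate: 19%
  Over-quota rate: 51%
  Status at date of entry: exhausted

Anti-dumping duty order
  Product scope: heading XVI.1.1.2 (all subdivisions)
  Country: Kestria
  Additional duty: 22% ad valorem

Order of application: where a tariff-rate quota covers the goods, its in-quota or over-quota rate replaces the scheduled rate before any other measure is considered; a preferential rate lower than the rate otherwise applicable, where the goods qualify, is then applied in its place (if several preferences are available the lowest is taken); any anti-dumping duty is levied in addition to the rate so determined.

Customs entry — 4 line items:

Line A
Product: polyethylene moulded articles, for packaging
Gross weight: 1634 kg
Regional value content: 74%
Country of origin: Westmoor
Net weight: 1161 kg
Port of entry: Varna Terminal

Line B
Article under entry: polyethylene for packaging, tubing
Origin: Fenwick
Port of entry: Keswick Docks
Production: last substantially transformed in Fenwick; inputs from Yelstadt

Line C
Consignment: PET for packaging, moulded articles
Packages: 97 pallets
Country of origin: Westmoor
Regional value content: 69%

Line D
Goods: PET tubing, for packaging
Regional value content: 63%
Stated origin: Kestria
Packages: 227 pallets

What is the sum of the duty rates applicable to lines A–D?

Line A: polyethylene → XVI.2; moulded articles → XVI.2.1; for packaging → XVI.2.1.2. Scheduled 6%. quota on XVI.2 exhausted → over-quota 51%; Westmoor agreement on XVI.2.2: XVI.2.1.2 not covered. → 51%.
Line B: polyethylene → XVI.2; tubing → XVI.2.2; for packaging → XVI.2.2.3. Scheduled 27%. quota on XVI.2 exhausted → over-quota 51%; Fenwick agreement on XVI.2.2: not wholly obtained. → 51%.
Line C: PET → XVI.1; moulded articles → XVI.1.1; for packaging → XVI.1.1.3. Scheduled 16%. Westmoor agreement on XVI.2.2: XVI.1.1.3 not covered. → 16%.
Line D: PET → XVI.1; tubing → XVI.1.3; for packaging → XVI.1.3.3. Scheduled 21%. Kestria agreement on XVI.1.1.1: XVI.1.3.3 not covered. → 21%.
Sum: 51% + 51% + 16% + 21% = 139%.

139%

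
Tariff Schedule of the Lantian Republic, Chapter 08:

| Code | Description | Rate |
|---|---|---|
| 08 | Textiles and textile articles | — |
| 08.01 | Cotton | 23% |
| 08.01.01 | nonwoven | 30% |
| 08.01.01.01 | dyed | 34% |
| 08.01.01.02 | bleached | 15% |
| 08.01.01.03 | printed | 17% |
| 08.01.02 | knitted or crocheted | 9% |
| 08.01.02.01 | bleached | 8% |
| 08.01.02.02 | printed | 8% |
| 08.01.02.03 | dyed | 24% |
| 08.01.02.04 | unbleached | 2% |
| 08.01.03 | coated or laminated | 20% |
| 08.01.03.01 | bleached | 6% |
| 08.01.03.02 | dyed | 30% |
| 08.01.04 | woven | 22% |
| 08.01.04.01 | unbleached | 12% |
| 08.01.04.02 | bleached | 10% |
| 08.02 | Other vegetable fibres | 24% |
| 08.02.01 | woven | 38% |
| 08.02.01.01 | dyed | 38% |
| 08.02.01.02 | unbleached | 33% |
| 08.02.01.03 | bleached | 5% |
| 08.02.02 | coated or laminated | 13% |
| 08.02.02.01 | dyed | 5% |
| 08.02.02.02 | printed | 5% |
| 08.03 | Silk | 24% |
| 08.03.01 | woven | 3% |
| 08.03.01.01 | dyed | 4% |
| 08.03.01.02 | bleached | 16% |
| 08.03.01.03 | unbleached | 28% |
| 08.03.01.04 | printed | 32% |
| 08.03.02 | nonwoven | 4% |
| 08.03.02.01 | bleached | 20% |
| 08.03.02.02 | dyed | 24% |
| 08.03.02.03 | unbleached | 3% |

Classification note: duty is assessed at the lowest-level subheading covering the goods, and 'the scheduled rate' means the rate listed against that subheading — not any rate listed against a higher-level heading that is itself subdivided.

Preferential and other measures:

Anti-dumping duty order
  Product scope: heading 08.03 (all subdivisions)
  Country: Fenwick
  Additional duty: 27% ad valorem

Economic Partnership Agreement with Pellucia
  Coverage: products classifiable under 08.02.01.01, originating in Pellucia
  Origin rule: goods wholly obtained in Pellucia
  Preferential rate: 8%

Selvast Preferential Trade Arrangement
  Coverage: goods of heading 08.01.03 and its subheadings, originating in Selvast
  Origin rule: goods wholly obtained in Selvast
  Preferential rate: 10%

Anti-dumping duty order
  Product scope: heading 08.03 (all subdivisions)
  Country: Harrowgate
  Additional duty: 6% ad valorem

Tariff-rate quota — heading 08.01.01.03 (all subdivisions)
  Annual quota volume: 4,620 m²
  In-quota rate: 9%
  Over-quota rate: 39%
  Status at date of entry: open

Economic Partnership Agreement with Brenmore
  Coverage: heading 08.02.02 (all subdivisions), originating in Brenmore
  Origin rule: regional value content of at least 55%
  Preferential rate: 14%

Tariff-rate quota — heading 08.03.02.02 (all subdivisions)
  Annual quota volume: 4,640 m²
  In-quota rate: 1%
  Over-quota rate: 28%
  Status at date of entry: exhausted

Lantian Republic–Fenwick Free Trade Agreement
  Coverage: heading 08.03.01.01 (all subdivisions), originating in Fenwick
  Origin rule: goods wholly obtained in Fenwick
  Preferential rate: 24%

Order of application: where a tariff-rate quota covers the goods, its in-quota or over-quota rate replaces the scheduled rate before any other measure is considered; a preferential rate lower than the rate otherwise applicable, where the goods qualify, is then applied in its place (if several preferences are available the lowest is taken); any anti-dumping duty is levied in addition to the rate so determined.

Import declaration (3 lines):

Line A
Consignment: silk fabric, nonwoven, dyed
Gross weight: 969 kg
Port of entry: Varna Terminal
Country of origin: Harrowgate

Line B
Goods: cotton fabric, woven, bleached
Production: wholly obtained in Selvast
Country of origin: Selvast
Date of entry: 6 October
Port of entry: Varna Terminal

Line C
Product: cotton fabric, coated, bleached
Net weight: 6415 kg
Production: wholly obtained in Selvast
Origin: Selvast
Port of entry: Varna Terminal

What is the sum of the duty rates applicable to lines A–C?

50%

Line A: silk → 08.03; nonwoven → 08.03.02; dyed → 08.03.02.02. Scheduled 24%. quota on 08.03.02.02 exhausted → over-quota 28%; anti-dumping (Harrowgate, 08.03): +6%; total 28% + 6% = 34%. → 34%.
Line B: cotton → 08.01; woven → 08.01.04; bleached → 08.01.04.02. Scheduled 10%. Selvast agreement on 08.01.03: 08.01.04.02 not covered. → 10%.
Line C: cotton → 08.01; coated → 08.01.03; bleached → 08.01.03.01. Scheduled 6%. Selvast agreement on 08.01.03: wholly obtained → 10% available; preference 10% not lower than 6% → no reduction. → 6%.
Sum: 34% + 10% + 6% = 50%.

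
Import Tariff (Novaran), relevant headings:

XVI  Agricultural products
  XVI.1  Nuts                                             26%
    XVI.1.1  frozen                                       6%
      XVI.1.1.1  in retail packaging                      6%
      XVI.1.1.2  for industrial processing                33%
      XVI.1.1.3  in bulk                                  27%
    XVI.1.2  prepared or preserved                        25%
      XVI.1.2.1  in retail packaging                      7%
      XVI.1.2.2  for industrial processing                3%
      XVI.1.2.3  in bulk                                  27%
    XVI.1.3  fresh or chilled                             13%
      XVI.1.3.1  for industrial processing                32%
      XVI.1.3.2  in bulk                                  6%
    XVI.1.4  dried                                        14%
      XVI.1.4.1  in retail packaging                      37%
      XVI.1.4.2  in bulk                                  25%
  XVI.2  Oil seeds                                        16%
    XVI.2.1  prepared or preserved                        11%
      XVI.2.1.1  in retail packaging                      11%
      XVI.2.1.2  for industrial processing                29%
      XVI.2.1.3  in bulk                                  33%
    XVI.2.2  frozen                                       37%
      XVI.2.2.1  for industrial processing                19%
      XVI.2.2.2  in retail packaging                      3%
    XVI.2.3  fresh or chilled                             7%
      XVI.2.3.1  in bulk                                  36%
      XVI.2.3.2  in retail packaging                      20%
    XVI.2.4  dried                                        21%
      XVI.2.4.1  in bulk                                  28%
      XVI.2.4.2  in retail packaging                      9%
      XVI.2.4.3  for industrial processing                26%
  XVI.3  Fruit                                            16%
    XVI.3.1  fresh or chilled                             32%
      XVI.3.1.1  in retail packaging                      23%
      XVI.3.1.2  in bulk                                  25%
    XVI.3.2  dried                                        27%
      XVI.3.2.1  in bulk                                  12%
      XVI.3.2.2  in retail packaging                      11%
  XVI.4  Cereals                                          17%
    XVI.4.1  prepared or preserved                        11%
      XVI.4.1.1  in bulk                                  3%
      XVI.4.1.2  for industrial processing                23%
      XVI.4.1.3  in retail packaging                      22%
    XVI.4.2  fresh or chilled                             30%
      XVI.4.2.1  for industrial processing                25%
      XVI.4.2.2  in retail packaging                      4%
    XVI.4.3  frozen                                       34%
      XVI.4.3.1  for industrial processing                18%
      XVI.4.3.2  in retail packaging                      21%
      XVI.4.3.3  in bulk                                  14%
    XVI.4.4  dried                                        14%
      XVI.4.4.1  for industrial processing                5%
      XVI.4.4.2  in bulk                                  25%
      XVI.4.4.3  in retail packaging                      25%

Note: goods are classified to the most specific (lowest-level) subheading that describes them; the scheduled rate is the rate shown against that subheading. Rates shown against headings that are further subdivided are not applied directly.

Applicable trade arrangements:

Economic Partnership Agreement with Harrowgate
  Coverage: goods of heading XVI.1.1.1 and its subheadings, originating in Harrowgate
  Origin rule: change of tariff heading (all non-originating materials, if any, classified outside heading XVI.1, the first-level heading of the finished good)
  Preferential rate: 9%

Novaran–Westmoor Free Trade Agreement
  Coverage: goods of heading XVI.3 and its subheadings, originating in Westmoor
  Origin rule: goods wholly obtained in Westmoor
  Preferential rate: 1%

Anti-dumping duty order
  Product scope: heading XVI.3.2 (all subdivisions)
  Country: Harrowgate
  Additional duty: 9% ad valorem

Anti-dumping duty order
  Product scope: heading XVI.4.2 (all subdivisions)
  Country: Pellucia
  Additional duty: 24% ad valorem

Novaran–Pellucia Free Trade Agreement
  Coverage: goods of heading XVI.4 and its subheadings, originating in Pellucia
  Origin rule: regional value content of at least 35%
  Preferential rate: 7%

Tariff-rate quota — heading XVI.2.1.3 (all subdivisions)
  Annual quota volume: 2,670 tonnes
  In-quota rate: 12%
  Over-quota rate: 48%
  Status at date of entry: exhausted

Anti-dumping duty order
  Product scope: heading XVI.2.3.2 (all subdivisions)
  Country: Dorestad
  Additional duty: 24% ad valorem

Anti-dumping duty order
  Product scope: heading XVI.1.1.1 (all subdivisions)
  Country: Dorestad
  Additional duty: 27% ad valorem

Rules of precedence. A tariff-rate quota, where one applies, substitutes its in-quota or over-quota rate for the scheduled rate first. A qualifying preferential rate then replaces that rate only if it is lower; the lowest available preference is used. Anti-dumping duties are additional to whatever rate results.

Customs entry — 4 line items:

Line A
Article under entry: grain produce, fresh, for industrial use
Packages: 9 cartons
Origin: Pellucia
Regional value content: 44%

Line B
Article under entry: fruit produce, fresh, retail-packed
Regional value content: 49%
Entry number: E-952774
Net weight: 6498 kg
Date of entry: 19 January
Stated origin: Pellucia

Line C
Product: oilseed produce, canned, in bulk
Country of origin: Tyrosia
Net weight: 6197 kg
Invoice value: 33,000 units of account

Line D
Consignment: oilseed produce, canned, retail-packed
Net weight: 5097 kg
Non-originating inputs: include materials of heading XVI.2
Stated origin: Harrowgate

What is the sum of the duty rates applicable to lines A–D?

Line A: grain → XVI.4; fresh → XVI.4.2; for industrial use → XVI.4.2.1. Scheduled 25%. Pellucia agreement on XVI.4: RVC ≥ 35% → 7% available; preferential 7%; anti-dumping (Pellucia, XVI.4.2): +24%; total 7% + 24% = 31%. → 31%.
Line B: fruit → XVI.3; fresh → XVI.3.1; retail-packed → XVI.3.1.1. Scheduled 23%. Pellucia agreement on XVI.4: XVI.3.1.1 not covered. → 23%.
Line C: oilseed → XVI.2; canned → XVI.2.1; in bulk → XVI.2.1.3. Scheduled 33%. quota on XVI.2.1.3 exhausted → over-quota 48%. → 48%.
Line D: oilseed → XVI.2; canned → XVI.2.1; retail-packed → XVI.2.1.1. Scheduled 11%. Harrowgate agreement on XVI.1.1.1: XVI.2.1.1 not covered. → 11%.
Sum: 31% + 23% + 48% + 11% = 113%.

113%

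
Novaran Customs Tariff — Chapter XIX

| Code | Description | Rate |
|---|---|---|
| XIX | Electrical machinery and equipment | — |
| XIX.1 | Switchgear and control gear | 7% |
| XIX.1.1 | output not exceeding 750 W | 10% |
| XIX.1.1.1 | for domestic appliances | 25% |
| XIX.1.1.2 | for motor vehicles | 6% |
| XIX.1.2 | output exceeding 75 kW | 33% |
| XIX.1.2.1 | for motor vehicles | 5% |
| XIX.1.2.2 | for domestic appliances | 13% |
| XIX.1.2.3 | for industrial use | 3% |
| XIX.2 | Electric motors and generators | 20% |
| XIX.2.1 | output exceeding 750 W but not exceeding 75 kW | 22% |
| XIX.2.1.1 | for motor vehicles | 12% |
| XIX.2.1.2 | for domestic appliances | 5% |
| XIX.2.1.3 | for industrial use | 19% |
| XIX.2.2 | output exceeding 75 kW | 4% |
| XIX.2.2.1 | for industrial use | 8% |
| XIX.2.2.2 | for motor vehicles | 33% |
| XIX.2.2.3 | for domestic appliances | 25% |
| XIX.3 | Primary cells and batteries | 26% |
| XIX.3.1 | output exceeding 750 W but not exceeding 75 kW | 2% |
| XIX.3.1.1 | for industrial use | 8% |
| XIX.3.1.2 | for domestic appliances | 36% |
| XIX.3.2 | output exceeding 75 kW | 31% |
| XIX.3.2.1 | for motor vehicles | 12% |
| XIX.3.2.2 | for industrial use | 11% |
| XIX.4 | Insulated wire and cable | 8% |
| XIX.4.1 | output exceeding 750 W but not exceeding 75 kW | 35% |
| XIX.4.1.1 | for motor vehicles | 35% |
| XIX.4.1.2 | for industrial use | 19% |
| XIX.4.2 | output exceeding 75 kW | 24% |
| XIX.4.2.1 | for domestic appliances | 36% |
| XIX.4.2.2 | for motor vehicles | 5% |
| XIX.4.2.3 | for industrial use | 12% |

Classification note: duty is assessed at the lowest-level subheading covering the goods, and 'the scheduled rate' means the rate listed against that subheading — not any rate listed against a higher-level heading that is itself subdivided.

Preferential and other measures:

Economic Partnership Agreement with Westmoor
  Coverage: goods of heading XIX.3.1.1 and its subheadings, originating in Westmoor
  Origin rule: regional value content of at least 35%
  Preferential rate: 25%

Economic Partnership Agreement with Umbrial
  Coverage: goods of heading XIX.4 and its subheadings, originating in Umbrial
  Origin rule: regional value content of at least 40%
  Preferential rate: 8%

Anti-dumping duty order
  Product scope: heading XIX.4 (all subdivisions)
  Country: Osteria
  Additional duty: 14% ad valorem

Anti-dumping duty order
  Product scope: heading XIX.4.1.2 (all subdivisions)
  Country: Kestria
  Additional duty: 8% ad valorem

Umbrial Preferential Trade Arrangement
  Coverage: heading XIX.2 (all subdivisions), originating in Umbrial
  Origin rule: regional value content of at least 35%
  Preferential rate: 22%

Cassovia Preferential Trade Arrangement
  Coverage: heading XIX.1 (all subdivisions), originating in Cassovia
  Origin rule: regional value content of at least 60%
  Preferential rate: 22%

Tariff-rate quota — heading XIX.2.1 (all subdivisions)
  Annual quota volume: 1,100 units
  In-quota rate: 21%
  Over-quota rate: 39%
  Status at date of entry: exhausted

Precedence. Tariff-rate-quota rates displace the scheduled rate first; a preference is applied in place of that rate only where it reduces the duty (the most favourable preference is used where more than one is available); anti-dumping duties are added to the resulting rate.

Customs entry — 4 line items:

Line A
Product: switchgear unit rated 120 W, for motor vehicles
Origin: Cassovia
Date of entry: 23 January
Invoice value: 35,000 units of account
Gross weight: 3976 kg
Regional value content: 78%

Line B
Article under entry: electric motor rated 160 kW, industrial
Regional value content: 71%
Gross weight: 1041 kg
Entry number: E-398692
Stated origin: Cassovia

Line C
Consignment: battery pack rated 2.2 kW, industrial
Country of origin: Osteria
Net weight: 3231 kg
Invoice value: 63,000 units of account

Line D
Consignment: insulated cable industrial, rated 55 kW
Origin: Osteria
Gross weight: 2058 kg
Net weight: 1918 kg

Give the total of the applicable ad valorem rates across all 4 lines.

Line A: switchgear unit → XIX.1; rated 120 W → XIX.1.1; for motor vehicles → XIX.1.1.2. Scheduled 6%. Cassovia agreement on XIX.1: RVC ≥ 60% → 22% available; preference 22% not lower than 6% → no reduction. → 6%.
Line B: electric motor → XIX.2; rated 160 kW → XIX.2.2; industrial → XIX.2.2.1. Scheduled 8%. Cassovia agreement on XIX.1: XIX.2.2.1 not covered. → 8%.
Line C: battery pack → XIX.3; rated 2.2 kW → XIX.3.1; industrial → XIX.3.1.1. Scheduled 8%. No special measure applies. → 8%.
Line D: insulated cable → XIX.4; rated 55 kW → XIX.4.1; industrial → XIX.4.1.2. Scheduled 19%. anti-dumping (Osteria, XIX.4): +14%; total 19% + 14% = 33%. → 33%.
Sum: 6% + 8% + 8% + 33% = 55%.

55%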